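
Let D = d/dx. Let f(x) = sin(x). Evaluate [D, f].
\cos{\left(x \right)}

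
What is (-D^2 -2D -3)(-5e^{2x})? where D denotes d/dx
55 e^{2 x}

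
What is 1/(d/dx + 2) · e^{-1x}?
e^{- x}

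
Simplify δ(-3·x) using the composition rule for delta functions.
\frac{\delta(x)}{3}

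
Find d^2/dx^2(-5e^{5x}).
- 125 e^{5 x}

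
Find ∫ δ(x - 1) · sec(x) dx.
\sec{\left(1 \right)}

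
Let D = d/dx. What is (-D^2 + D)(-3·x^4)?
12 x^{2} \left(3 - x\right)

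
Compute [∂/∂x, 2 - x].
-1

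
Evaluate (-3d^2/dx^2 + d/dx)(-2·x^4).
8 x^{2} \left(9 - x\right)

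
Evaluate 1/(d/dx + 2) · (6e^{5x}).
\frac{6 e^{5 x}}{7}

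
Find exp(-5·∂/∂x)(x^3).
x^{3} - 15 x^{2} + 75 x - 125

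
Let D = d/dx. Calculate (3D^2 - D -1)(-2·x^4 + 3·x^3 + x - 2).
2 x^{4} + 5 x^{3} - 81 x^{2} + 53 x + 1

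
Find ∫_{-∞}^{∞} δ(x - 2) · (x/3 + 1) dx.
\frac{5}{3}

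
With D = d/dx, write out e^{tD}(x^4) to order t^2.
x^{2} \left(6 t^{2} + 4 t x + x^{2}\right)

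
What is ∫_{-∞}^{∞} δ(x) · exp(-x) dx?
1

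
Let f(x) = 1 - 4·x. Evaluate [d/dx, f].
-4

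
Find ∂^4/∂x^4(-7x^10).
- 35280 x^{6}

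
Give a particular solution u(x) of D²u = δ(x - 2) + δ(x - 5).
\frac{|x - 2|}{2} + \frac{|x - 5|}{2}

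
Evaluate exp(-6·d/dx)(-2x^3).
- 2 x^{3} + 36 x^{2} - 216 x + 432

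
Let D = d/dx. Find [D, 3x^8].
24 x^{7}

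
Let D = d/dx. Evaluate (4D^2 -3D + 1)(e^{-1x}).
8 e^{- x}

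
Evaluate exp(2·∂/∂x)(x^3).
x^{3} + 6 x^{2} + 12 x + 8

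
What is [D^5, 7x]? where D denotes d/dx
35D^{4}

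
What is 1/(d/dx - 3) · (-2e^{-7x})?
\frac{e^{- 7 x}}{5}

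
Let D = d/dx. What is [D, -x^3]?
- 3 x^{2}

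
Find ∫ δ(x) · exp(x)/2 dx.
\frac{1}{2}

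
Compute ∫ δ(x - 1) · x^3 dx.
1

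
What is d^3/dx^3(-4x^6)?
- 480 x^{3}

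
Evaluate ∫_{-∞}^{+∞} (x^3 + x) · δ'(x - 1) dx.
-4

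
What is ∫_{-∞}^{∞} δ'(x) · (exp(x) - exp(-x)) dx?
-2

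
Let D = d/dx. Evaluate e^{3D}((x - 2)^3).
x^{3} + 3 x^{2} + 3 x + 1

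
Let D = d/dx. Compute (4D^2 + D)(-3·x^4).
12 x^{2} \left(- x - 12\right)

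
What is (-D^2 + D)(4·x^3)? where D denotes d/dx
12 x \left(x - 2\right)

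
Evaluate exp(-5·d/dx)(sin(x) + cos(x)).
\sqrt{2} \cos{\left(- x + \frac{\pi}{4} + 5 \right)}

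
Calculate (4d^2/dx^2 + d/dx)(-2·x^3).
6 x \left(- x - 8\right)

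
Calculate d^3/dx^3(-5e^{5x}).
- 625 e^{5 x}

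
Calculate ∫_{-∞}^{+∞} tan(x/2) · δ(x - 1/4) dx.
\tan{\left(\frac{1}{8} \right)}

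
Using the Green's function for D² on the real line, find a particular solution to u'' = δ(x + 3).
\frac{|x + 3|}{2}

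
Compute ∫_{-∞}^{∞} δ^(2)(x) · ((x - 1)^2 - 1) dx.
2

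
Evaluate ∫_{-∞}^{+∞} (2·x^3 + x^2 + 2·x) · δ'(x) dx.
-2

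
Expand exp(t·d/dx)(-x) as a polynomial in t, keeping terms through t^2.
- t - x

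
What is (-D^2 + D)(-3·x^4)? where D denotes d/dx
12 x^{2} \left(3 - x\right)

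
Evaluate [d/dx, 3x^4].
12 x^{3}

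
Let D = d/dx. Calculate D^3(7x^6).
840 x^{3}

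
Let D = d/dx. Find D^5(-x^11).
- 55440 x^{6}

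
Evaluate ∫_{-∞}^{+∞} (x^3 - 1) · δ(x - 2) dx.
7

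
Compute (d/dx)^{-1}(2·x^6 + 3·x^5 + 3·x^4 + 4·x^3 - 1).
\frac{2 x^{7}}{7} + \frac{x^{6}}{2} + \frac{3 x^{5}}{5} + x^{4} - x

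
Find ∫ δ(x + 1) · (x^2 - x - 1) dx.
1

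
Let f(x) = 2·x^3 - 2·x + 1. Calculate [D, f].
6 x^{2} - 2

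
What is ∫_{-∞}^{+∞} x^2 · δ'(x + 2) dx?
4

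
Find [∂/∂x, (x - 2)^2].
2 x - 4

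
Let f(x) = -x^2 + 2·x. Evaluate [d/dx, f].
2 - 2 x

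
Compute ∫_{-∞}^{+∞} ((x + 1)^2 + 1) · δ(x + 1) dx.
1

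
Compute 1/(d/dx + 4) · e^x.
\frac{e^{x}}{5}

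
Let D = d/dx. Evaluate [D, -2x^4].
- 8 x^{3}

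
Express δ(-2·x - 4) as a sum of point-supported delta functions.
\frac{\delta(x + 2)}{2}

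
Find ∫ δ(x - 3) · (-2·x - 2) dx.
-8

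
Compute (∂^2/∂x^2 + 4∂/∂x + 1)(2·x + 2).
2 x + 10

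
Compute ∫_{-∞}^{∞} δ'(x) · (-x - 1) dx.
1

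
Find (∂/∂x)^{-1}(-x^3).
- \frac{x^{4}}{4}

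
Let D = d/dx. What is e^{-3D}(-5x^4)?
- 5 x^{4} + 60 x^{3} - 270 x^{2} + 540 x - 405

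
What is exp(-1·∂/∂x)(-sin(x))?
- \sin{\left(x - 1 \right)}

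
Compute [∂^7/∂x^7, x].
7\frac{d^{6}}{dx^{6}}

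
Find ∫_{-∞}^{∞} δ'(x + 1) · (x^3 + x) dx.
-4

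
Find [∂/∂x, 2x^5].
10 x^{4}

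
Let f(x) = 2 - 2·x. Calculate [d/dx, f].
-2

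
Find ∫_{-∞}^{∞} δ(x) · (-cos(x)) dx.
-1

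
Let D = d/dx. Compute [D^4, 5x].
20D^{3}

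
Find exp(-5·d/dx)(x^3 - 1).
x^{3} - 15 x^{2} + 75 x - 126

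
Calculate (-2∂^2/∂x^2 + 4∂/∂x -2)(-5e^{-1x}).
40 e^{- x}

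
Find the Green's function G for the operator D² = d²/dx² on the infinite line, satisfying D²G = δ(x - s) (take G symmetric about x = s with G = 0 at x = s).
\frac{|x - s|}{2}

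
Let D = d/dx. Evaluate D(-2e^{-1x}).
2 e^{- x}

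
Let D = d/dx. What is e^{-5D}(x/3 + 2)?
\frac{x}{3} + \frac{1}{3}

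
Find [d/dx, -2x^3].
- 6 x^{2}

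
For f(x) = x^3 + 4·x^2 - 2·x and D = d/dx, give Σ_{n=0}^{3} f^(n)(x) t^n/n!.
t^{3} + t^{2} \left(3 x + 4\right) + t \left(3 x^{2} + 8 x - 2\right) + x^{3} + 4 x^{2} - 2 x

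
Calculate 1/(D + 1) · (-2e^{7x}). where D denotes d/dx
- \frac{e^{7 x}}{4}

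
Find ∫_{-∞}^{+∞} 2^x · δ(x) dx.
1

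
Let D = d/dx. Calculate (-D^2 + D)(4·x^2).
8 x - 8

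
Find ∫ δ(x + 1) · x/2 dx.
- \frac{1}{2}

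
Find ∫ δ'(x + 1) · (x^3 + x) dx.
-4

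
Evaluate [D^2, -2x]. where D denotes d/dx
-4D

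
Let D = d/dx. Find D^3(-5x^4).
- 120 x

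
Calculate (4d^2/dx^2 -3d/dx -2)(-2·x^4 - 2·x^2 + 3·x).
4 x^{4} + 24 x^{3} - 92 x^{2} + 6 x - 25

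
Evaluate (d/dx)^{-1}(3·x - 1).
\frac{3 x^{2}}{2} - x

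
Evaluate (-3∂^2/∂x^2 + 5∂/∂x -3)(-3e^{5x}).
159 e^{5 x}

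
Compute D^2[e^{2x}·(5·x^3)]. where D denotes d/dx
10 x \left(2 x^{2} + 6 x + 3\right) e^{2 x}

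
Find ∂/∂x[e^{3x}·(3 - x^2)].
\left(- 3 x^{2} - 2 x + 9\right) e^{3 x}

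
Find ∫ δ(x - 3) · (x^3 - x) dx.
24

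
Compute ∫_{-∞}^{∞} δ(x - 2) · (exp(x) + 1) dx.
1 + e^{2}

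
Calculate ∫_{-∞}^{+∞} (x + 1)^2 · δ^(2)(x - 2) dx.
2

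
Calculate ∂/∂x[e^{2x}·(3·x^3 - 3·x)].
\left(9 x^{2} + 6 x \left(x^{2} - 1\right) - 3\right) e^{2 x}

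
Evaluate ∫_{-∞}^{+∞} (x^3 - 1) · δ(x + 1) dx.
-2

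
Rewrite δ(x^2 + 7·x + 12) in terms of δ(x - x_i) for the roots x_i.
\frac{\delta(x + 4) + \delta(x + 3)}{1}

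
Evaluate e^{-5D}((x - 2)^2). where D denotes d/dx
x^{2} - 14 x + 49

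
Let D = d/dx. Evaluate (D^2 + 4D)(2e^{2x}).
24 e^{2 x}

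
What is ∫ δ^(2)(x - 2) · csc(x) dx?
\left(2 \cot^{2}{\left(2 \right)} + 1\right) \csc{\left(2 \right)}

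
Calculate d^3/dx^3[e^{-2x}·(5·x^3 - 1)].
2 \left(- 20 x^{3} + 90 x^{2} - 90 x + 19\right) e^{- 2 x}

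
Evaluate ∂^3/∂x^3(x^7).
210 x^{4}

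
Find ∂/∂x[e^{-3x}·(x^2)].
x \left(2 - 3 x\right) e^{- 3 x}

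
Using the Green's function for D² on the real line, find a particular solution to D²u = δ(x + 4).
\frac{|x + 4|}{2}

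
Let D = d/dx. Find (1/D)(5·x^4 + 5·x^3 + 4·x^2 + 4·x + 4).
x^{5} + \frac{5 x^{4}}{4} + \frac{4 x^{3}}{3} + 2 x^{2} + 4 x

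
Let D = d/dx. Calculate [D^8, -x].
-8D^{7}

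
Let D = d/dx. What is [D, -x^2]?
- 2 x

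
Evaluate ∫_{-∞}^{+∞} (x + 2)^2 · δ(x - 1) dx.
9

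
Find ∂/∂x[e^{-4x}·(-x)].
\left(4 x - 1\right) e^{- 4 x}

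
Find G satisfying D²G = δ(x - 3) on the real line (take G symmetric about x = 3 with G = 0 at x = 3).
\frac{|x - 3|}{2}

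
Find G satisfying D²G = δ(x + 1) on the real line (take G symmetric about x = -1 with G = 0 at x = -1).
\frac{|x + 1|}{2}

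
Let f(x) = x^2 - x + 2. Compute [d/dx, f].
2 x - 1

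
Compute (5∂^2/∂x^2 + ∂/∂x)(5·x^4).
20 x^{2} \left(x + 15\right)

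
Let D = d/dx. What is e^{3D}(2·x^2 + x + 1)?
2 x^{2} + 13 x + 22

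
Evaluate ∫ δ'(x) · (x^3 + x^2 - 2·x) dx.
2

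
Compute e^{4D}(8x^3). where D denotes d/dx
8 x^{3} + 96 x^{2} + 384 x + 512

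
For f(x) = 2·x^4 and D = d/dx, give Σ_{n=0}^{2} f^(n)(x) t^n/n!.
2 x^{2} \left(6 t^{2} + 4 t x + x^{2}\right)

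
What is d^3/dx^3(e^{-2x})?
- 8 e^{- 2 x}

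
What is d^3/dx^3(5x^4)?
120 x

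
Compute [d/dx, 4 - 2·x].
-2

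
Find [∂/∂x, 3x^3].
9 x^{2}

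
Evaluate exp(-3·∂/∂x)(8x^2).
8 x^{2} - 48 x + 72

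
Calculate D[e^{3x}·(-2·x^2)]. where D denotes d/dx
2 x \left(- 3 x - 2\right) e^{3 x}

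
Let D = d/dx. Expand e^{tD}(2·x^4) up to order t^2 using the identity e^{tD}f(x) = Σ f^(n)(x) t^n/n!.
2 x^{2} \left(6 t^{2} + 4 t x + x^{2}\right)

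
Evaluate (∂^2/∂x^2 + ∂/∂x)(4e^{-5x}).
80 e^{- 5 x}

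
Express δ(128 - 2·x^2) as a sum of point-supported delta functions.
\frac{\delta(x - 8) + \delta(x + 8)}{32}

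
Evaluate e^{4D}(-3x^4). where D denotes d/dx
- 3 x^{4} - 48 x^{3} - 288 x^{2} - 768 x - 768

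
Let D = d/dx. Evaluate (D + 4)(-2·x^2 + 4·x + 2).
- 8 x^{2} + 12 x + 12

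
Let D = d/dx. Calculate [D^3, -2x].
-6D^{2}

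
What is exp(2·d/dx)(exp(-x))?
e^{- x - 2}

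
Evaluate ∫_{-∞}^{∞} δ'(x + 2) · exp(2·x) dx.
- \frac{2}{e^{4}}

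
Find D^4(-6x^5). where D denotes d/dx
- 720 x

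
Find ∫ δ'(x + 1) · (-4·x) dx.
4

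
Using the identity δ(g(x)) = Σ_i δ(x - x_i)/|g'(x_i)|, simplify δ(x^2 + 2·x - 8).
\frac{\delta(x - 2) + \delta(x + 4)}{6}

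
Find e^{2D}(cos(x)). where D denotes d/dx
\cos{\left(x + 2 \right)}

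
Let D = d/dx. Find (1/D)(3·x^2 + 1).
x^{3} + x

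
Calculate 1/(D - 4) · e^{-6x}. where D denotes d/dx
- \frac{e^{- 6 x}}{10}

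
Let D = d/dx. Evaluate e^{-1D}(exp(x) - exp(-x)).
- e^{1 - x} + e^{x - 1}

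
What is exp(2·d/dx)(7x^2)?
7 x^{2} + 28 x + 28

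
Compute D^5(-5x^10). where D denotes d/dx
- 151200 x^{5}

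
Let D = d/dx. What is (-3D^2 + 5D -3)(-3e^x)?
3 e^{x}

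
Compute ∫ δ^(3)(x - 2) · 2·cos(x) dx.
- 2 \sin{\left(2 \right)}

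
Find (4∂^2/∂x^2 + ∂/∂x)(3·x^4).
12 x^{2} \left(x + 12\right)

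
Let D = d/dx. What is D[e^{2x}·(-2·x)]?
\left(- 4 x - 2\right) e^{2 x}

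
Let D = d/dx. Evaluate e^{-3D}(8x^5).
8 x^{5} - 120 x^{4} + 720 x^{3} - 2160 x^{2} + 3240 x - 1944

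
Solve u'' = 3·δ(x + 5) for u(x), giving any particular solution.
\frac{3|x + 5|}{2}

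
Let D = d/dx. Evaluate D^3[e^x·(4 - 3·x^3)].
\left(- 3 x^{3} - 27 x^{2} - 54 x - 14\right) e^{x}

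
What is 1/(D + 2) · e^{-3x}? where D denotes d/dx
- e^{- 3 x}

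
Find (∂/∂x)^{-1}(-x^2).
- \frac{x^{3}}{3}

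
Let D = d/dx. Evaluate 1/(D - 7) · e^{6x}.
- e^{6 x}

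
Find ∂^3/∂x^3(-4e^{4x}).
- 256 e^{4 x}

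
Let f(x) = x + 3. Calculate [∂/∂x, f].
1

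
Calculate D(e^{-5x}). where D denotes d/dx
- 5 e^{- 5 x}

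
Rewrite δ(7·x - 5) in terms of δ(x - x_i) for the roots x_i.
\frac{\delta(x - 5/7)}{7}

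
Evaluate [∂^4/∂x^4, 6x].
24\frac{d^{3}}{dx^{3}}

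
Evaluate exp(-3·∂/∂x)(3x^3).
3 x^{3} - 27 x^{2} + 81 x - 81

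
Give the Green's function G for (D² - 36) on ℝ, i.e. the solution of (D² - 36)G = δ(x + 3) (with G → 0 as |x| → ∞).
-\frac{e^{-6|x + 3|}}{12}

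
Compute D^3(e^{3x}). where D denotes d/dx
27 e^{3 x}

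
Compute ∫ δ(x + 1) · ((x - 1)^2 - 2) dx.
2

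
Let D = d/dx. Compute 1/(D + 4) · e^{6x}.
\frac{e^{6 x}}{10}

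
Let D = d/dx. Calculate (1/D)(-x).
- \frac{x^{2}}{2}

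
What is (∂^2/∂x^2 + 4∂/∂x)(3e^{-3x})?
- 9 e^{- 3 x}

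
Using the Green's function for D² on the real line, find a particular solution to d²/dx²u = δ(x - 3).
\frac{|x - 3|}{2}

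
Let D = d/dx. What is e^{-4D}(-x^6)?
- x^{6} + 24 x^{5} - 240 x^{4} + 1280 x^{3} - 3840 x^{2} + 6144 x - 4096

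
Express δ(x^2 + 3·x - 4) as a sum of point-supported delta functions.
\frac{\delta(x - 1) + \delta(x + 4)}{5}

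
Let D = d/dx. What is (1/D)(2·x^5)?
\frac{x^{6}}{3}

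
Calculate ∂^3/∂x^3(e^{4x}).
64 e^{4 x}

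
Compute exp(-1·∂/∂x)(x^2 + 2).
x^{2} - 2 x + 3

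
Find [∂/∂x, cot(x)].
- \frac{1}{\sin^{2}{\left(x \right)}}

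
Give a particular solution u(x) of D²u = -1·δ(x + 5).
-\frac{|x + 5|}{2}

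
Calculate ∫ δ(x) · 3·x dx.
0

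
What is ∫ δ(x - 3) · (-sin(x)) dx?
- \sin{\left(3 \right)}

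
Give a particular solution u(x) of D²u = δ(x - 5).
\frac{|x - 5|}{2}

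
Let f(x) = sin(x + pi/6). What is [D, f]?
\cos{\left(x + \frac{\pi}{6} \right)}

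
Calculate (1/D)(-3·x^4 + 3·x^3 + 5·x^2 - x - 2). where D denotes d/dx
- \frac{3 x^{5}}{5} + \frac{3 x^{4}}{4} + \frac{5 x^{3}}{3} - \frac{x^{2}}{2} - 2 x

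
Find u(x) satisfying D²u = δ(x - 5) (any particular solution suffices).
\frac{|x - 5|}{2}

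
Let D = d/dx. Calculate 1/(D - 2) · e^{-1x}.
- \frac{e^{- x}}{3}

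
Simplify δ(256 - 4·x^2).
\frac{\delta(x - 8) + \delta(x + 8)}{64}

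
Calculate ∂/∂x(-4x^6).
- 24 x^{5}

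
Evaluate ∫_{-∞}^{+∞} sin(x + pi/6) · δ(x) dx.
\frac{1}{2}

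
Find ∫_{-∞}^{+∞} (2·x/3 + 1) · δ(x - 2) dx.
\frac{7}{3}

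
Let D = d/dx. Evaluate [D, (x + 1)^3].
3 \left(x + 1\right)^{2}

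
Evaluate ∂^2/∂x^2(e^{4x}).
16 e^{4 x}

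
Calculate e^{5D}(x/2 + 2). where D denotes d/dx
\frac{x}{2} + \frac{9}{2}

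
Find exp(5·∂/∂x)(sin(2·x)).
\sin{\left(2 x + 10 \right)}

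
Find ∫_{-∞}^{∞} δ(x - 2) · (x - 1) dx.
1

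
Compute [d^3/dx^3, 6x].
18\frac{d^{2}}{dx^{2}}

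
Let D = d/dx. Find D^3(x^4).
24 x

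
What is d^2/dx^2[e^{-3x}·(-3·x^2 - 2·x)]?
3 \left(- 9 x^{2} + 6 x + 2\right) e^{- 3 x}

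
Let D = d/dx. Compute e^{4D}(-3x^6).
- 3 x^{6} - 72 x^{5} - 720 x^{4} - 3840 x^{3} - 11520 x^{2} - 18432 x - 12288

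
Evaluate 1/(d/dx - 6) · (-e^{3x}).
\frac{e^{3 x}}{3}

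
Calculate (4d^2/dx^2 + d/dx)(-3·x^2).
- 6 x - 24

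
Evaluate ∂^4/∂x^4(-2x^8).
- 3360 x^{4}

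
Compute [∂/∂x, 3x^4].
12 x^{3}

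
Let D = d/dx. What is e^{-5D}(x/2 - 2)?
\frac{x}{2} - \frac{9}{2}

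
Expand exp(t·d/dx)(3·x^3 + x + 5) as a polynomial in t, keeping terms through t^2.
9 t^{2} x + t \left(9 x^{2} + 1\right) + 3 x^{3} + x + 5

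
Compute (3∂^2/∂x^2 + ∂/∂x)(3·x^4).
12 x^{2} \left(x + 9\right)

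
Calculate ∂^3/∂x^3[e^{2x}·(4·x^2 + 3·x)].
\left(32 x^{2} + 120 x + 84\right) e^{2 x}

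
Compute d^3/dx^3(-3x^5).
- 180 x^{2}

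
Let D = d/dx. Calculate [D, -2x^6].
- 12 x^{5}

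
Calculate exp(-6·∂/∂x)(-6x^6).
- 6 x^{6} + 216 x^{5} - 3240 x^{4} + 25920 x^{3} - 116640 x^{2} + 279936 x - 279936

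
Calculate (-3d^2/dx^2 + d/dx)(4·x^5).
20 x^{3} \left(x - 12\right)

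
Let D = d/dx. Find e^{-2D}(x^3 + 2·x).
x^{3} - 6 x^{2} + 14 x - 12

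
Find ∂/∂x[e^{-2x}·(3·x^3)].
x^{2} \left(9 - 6 x\right) e^{- 2 x}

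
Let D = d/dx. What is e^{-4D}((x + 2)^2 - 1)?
x^{2} - 4 x + 3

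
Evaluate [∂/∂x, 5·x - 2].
5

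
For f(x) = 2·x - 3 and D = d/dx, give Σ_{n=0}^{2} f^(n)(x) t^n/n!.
2 t + 2 x - 3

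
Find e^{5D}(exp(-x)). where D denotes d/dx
e^{- x - 5}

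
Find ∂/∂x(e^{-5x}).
- 5 e^{- 5 x}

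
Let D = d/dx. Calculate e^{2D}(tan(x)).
\tan{\left(x + 2 \right)}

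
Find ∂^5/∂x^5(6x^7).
15120 x^{2}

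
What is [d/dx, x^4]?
4 x^{3}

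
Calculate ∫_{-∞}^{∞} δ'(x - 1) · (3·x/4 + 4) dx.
- \frac{3}{4}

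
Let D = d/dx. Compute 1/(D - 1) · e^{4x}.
\frac{e^{4 x}}{3}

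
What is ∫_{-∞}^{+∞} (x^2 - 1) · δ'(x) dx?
0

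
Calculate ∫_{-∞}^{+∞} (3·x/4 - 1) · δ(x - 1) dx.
- \frac{1}{4}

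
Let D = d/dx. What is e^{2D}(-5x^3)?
- 5 x^{3} - 30 x^{2} - 60 x - 40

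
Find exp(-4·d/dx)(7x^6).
7 x^{6} - 168 x^{5} + 1680 x^{4} - 8960 x^{3} + 26880 x^{2} - 43008 x + 28672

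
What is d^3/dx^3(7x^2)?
0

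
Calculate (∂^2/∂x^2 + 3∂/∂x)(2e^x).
8 e^{x}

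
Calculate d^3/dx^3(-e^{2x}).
- 8 e^{2 x}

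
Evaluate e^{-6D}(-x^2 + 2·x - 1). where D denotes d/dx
- x^{2} + 14 x - 49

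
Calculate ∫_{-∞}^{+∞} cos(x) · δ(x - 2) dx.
\cos{\left(2 \right)}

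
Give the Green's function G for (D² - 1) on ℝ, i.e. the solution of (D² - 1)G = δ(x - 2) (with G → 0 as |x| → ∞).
-\frac{e^{-|x - 2|}}{2}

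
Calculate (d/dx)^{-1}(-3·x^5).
- \frac{x^{6}}{2}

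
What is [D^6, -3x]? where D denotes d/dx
-18D^{5}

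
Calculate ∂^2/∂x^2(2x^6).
60 x^{4}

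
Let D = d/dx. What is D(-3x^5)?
- 15 x^{4}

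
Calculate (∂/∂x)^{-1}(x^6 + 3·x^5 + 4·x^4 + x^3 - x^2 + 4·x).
\frac{x^{7}}{7} + \frac{x^{6}}{2} + \frac{4 x^{5}}{5} + \frac{x^{4}}{4} - \frac{x^{3}}{3} + 2 x^{2}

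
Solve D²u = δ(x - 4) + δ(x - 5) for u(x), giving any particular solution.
\frac{|x - 4|}{2} + \frac{|x - 5|}{2}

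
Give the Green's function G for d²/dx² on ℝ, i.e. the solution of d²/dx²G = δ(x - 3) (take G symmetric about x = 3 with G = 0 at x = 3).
\frac{|x - 3|}{2}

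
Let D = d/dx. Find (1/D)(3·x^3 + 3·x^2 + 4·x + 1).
\frac{3 x^{4}}{4} + x^{3} + 2 x^{2} + x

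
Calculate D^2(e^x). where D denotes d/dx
e^{x}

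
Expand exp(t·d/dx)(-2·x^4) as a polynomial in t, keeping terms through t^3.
2 x \left(- 4 t^{3} - 6 t^{2} x - 4 t x^{2} - x^{3}\right)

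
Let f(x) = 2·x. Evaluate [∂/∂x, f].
2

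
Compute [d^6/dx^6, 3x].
18\frac{d^{5}}{dx^{5}}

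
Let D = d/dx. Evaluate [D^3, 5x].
15D^{2}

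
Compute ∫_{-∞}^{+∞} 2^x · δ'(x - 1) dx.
- \log{\left(4 \right)}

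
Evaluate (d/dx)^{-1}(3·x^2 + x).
x^{3} + \frac{x^{2}}{2}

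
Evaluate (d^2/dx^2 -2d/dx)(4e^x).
- 4 e^{x}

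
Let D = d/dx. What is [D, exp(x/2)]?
\frac{e^{\frac{x}{2}}}{2}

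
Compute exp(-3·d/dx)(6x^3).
6 x^{3} - 54 x^{2} + 162 x - 162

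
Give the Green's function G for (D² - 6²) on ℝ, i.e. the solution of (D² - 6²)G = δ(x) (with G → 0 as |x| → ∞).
-\frac{e^{-6|x|}}{12}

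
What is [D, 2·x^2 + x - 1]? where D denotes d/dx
4 x + 1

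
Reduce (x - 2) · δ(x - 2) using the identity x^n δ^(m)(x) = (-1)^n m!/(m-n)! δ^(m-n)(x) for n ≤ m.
0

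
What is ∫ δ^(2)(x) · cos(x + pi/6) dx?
- \frac{\sqrt{3}}{2}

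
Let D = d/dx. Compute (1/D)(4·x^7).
\frac{x^{8}}{2}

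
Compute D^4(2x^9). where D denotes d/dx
6048 x^{5}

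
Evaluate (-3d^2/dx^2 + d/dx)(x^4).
4 x^{2} \left(x - 9\right)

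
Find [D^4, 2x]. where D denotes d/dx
8D^{3}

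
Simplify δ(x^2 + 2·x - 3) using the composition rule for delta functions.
\frac{\delta(x - 1) + \delta(x + 3)}{4}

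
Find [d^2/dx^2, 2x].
4\frac{d}{dx}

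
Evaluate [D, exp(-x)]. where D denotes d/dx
- e^{- x}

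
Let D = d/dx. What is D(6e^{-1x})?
- 6 e^{- x}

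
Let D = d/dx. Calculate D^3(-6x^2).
0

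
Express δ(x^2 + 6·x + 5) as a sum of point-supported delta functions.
\frac{\delta(x + 5) + \delta(x + 1)}{4}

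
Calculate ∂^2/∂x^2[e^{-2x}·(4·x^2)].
8 \left(2 x^{2} - 4 x + 1\right) e^{- 2 x}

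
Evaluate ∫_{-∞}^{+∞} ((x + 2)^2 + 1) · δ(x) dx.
5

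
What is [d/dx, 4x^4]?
16 x^{3}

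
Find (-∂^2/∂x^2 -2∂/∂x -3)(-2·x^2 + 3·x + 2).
6 x^{2} - x - 8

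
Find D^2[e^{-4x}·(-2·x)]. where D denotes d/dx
16 \left(1 - 2 x\right) e^{- 4 x}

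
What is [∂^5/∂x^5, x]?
5\frac{d^{4}}{dx^{4}}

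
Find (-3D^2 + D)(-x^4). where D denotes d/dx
4 x^{2} \left(9 - x\right)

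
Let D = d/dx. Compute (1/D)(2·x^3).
\frac{x^{4}}{2}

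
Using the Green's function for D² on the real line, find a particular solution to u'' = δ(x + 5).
\frac{|x + 5|}{2}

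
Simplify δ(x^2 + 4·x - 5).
\frac{\delta(x - 1) + \delta(x + 5)}{6}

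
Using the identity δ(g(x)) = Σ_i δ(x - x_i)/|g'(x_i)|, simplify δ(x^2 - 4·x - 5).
\frac{\delta(x - 5) + \delta(x + 1)}{6}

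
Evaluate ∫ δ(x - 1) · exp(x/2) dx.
e^{\frac{1}{2}}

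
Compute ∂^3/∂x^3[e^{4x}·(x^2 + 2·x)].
\left(64 x^{2} + 224 x + 120\right) e^{4 x}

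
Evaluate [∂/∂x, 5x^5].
25 x^{4}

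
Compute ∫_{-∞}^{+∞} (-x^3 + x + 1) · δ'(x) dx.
-1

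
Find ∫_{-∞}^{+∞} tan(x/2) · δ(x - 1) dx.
\tan{\left(\frac{1}{2} \right)}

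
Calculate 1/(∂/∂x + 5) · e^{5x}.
\frac{e^{5 x}}{10}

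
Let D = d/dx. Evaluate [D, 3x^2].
6 x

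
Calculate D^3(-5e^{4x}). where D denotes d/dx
- 320 e^{4 x}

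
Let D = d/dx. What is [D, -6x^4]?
- 24 x^{3}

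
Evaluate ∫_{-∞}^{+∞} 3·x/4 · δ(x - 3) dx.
\frac{9}{4}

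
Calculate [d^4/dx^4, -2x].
-8\frac{d^{3}}{dx^{3}}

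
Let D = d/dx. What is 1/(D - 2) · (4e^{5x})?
\frac{4 e^{5 x}}{3}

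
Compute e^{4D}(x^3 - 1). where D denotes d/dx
x^{3} + 12 x^{2} + 48 x + 63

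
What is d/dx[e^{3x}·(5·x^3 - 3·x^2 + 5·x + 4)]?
\left(15 x^{3} + 6 x^{2} + 9 x + 17\right) e^{3 x}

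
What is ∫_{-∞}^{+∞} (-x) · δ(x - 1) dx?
-1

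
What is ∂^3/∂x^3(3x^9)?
1512 x^{6}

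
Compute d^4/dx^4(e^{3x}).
81 e^{3 x}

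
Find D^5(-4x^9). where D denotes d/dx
- 60480 x^{4}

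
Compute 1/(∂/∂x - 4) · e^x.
- \frac{e^{x}}{3}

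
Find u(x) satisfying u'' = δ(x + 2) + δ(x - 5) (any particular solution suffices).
\frac{|x + 2|}{2} + \frac{|x - 5|}{2}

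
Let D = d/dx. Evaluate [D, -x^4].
- 4 x^{3}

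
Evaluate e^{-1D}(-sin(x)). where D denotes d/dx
- \sin{\left(x - 1 \right)}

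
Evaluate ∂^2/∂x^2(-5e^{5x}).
- 125 e^{5 x}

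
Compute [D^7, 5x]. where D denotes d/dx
35D^{6}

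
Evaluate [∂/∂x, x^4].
4 x^{3}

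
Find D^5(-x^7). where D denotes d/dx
- 2520 x^{2}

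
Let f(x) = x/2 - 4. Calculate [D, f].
\frac{1}{2}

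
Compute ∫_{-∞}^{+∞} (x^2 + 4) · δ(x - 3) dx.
13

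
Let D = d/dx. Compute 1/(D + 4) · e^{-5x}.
- e^{- 5 x}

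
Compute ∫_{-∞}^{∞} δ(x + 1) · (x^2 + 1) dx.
2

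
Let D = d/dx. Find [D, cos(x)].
- \sin{\left(x \right)}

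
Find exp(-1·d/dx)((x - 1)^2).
x^{2} - 4 x + 4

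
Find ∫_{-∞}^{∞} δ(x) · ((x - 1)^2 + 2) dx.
3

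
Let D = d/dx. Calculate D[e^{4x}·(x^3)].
x^{2} \left(4 x + 3\right) e^{4 x}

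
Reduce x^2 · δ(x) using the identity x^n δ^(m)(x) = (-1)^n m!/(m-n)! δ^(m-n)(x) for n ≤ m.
0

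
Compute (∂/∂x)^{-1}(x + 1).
\frac{x^{2}}{2} + x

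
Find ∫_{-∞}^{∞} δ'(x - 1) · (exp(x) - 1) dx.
- e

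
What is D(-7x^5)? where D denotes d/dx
- 35 x^{4}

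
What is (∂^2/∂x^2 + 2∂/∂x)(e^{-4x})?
8 e^{- 4 x}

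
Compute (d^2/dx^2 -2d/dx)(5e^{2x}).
0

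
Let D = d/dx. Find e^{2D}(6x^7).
6 x^{7} + 84 x^{6} + 504 x^{5} + 1680 x^{4} + 3360 x^{3} + 4032 x^{2} + 2688 x + 768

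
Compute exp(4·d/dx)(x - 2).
x + 2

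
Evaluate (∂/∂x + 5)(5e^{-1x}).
20 e^{- x}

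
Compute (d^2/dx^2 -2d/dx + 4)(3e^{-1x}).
21 e^{- x}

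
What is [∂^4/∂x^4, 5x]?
20\frac{d^{3}}{dx^{3}}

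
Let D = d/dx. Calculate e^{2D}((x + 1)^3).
x^{3} + 9 x^{2} + 27 x + 27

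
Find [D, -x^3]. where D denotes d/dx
- 3 x^{2}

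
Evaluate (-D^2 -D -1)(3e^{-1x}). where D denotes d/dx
- 3 e^{- x}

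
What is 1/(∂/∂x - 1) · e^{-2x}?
- \frac{e^{- 2 x}}{3}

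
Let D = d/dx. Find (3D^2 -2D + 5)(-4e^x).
- 24 e^{x}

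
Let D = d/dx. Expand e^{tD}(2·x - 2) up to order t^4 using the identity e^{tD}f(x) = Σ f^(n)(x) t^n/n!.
2 t + 2 x - 2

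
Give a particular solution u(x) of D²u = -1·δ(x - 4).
-\frac{|x - 4|}{2}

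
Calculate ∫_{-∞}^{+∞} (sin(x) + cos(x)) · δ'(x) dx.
-1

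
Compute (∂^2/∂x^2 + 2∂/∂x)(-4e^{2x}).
- 32 e^{2 x}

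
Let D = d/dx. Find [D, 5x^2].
10 x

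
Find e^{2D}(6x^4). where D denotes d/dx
6 x^{4} + 48 x^{3} + 144 x^{2} + 192 x + 96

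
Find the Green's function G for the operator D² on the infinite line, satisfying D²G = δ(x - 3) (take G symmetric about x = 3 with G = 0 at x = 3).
\frac{|x - 3|}{2}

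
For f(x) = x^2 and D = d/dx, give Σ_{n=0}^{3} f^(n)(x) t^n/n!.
t^{2} + 2 t x + x^{2}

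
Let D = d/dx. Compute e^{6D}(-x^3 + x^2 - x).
- x^{3} - 17 x^{2} - 97 x - 186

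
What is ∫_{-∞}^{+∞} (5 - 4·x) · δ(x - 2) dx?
-3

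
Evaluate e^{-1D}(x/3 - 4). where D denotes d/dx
\frac{x}{3} - \frac{13}{3}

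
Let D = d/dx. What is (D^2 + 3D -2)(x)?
3 - 2 x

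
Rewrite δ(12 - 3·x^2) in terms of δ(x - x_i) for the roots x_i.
\frac{\delta(x - 2) + \delta(x + 2)}{12}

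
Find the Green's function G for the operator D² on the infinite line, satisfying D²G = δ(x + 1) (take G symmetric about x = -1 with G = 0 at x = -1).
\frac{|x + 1|}{2}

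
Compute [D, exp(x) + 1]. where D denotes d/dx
e^{x}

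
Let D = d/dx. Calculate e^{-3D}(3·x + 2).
3 x - 7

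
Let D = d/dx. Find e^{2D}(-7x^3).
- 7 x^{3} - 42 x^{2} - 84 x - 56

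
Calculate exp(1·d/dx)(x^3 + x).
x^{3} + 3 x^{2} + 4 x + 2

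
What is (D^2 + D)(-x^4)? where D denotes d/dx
4 x^{2} \left(- x - 3\right)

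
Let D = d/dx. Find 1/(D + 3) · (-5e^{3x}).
- \frac{5 e^{3 x}}{6}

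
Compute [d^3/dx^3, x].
3\frac{d^{2}}{dx^{2}}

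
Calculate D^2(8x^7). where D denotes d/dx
336 x^{5}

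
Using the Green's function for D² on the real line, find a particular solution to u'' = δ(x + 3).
\frac{|x + 3|}{2}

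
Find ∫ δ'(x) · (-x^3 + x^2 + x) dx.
-1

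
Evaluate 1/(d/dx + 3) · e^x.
\frac{e^{x}}{4}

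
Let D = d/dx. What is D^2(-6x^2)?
-12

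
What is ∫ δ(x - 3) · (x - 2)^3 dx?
1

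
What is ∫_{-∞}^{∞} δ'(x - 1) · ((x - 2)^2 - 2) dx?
2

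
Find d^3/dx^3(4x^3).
24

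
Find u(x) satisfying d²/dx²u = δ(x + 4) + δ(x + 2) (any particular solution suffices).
\frac{|x + 4|}{2} + \frac{|x + 2|}{2}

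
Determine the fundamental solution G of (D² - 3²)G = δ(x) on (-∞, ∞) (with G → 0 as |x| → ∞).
-\frac{e^{-3|x|}}{6}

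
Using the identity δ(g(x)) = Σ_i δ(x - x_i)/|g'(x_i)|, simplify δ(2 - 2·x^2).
\frac{\delta(x - 1) + \delta(x + 1)}{4}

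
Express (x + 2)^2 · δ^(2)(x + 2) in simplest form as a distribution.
2\delta(x + 2)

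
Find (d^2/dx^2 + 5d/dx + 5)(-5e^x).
- 55 e^{x}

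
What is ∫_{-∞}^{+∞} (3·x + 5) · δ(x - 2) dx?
11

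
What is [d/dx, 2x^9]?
18 x^{8}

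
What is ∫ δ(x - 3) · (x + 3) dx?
6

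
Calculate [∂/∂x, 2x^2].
4 x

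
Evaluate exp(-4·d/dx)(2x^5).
2 x^{5} - 40 x^{4} + 320 x^{3} - 1280 x^{2} + 2560 x - 2048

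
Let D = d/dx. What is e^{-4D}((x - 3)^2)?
x^{2} - 14 x + 49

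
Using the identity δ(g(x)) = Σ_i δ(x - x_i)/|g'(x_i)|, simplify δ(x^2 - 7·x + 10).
\frac{\delta(x - 5) + \delta(x - 2)}{3}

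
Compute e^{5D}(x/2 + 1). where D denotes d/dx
\frac{x}{2} + \frac{7}{2}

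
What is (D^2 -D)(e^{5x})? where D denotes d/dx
20 e^{5 x}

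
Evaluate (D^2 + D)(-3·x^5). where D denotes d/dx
15 x^{3} \left(- x - 4\right)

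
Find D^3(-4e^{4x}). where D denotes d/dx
- 256 e^{4 x}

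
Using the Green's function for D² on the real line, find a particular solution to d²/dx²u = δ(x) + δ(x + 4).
\frac{|x|}{2} + \frac{|x + 4|}{2}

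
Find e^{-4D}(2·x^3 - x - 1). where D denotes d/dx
2 x^{3} - 24 x^{2} + 95 x - 125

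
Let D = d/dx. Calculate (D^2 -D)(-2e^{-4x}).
- 40 e^{- 4 x}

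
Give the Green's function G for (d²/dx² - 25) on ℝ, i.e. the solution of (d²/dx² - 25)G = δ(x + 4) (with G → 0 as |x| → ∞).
-\frac{e^{-5|x + 4|}}{10}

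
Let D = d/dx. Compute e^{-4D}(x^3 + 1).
x^{3} - 12 x^{2} + 48 x - 63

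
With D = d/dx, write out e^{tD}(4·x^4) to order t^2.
4 x^{2} \left(6 t^{2} + 4 t x + x^{2}\right)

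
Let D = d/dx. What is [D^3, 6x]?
18D^{2}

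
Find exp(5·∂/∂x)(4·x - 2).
4 x + 18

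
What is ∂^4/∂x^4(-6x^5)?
- 720 x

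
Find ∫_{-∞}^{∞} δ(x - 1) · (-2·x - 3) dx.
-5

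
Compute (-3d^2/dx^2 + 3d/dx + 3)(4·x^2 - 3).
12 x^{2} + 24 x - 33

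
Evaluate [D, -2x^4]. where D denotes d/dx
- 8 x^{3}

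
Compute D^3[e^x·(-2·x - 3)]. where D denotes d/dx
\left(- 2 x - 9\right) e^{x}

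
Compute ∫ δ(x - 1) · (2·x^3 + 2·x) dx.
4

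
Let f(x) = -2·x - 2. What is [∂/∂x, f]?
-2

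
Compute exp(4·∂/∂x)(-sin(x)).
- \sin{\left(x + 4 \right)}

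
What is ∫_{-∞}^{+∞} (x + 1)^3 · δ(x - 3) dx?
64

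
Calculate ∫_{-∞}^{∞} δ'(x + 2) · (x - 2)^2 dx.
8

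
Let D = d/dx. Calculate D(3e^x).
3 e^{x}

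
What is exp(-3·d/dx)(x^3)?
x^{3} - 9 x^{2} + 27 x - 27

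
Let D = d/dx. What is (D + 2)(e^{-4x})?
- 2 e^{- 4 x}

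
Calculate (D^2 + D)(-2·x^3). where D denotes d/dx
6 x \left(- x - 2\right)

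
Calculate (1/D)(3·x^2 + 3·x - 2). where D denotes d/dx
x^{3} + \frac{3 x^{2}}{2} - 2 x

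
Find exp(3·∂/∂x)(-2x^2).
- 2 x^{2} - 12 x - 18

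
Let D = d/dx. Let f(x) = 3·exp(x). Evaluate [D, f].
3 e^{x}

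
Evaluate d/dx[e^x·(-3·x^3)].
3 x^{2} \left(- x - 3\right) e^{x}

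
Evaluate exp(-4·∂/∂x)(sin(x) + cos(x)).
\sqrt{2} \cos{\left(- x + \frac{\pi}{4} + 4 \right)}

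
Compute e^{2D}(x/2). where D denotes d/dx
\frac{x}{2} + 1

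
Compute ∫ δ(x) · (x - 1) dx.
-1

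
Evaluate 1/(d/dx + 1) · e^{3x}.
\frac{e^{3 x}}{4}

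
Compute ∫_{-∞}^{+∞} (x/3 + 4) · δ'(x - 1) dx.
- \frac{1}{3}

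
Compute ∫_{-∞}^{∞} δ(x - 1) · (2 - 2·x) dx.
0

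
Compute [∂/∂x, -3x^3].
- 9 x^{2}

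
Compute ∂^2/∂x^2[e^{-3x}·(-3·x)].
9 \left(2 - 3 x\right) e^{- 3 x}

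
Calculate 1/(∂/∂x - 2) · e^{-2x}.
- \frac{e^{- 2 x}}{4}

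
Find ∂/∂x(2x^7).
14 x^{6}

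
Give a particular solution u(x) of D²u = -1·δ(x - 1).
-\frac{|x - 1|}{2}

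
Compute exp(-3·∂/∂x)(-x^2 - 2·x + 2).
- x^{2} + 4 x - 1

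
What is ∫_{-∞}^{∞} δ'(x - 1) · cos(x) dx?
\sin{\left(1 \right)}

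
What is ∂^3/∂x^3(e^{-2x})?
- 8 e^{- 2 x}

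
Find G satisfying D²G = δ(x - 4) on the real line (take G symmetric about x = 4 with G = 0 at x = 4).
\frac{|x - 4|}{2}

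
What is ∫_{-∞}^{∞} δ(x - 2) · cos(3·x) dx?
\cos{\left(6 \right)}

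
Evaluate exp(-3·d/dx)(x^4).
x^{4} - 12 x^{3} + 54 x^{2} - 108 x + 81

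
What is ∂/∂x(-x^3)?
- 3 x^{2}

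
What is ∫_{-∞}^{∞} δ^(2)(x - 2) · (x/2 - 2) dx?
0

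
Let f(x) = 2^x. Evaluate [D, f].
2^{x} \log{\left(2 \right)}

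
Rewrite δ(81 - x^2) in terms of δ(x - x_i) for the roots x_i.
\frac{\delta(x - 9) + \delta(x + 9)}{18}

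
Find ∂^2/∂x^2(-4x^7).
- 168 x^{5}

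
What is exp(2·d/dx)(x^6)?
x^{6} + 12 x^{5} + 60 x^{4} + 160 x^{3} + 240 x^{2} + 192 x + 64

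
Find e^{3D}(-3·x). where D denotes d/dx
- 3 x - 9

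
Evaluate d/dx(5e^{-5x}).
- 25 e^{- 5 x}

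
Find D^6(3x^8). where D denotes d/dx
60480 x^{2}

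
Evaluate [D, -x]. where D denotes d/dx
-1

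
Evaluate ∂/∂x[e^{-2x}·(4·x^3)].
x^{2} \left(12 - 8 x\right) e^{- 2 x}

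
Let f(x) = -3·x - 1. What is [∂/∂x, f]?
-3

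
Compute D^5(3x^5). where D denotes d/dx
360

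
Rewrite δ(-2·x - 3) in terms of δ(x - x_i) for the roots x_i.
\frac{\delta(x + 3/2)}{2}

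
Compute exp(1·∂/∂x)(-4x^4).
- 4 x^{4} - 16 x^{3} - 24 x^{2} - 16 x - 4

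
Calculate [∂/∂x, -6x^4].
- 24 x^{3}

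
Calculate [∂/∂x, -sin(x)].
- \cos{\left(x \right)}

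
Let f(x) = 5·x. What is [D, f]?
5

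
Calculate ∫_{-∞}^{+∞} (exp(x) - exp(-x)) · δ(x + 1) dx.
- 2 \sinh{\left(1 \right)}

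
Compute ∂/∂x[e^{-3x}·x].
\left(1 - 3 x\right) e^{- 3 x}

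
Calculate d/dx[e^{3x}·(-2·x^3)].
6 x^{2} \left(- x - 1\right) e^{3 x}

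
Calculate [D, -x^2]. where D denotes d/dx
- 2 x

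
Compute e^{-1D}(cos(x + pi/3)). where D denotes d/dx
\cos{\left(x - 1 + \frac{\pi}{3} \right)}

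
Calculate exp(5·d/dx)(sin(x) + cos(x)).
\sqrt{2} \sin{\left(x + \frac{\pi}{4} + 5 \right)}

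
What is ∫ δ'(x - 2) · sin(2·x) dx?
- 2 \cos{\left(4 \right)}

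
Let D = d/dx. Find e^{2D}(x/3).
\frac{x}{3} + \frac{2}{3}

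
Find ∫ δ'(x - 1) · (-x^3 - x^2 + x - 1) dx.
4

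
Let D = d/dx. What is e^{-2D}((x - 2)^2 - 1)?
x^{2} - 8 x + 15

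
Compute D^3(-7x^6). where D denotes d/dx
- 840 x^{3}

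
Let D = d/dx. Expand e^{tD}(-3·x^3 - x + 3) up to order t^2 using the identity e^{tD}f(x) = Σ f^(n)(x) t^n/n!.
- 9 t^{2} x - t \left(9 x^{2} + 1\right) - 3 x^{3} - x + 3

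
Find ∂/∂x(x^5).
5 x^{4}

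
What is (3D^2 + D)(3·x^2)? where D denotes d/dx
6 x + 18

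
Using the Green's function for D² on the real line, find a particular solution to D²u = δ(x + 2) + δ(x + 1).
\frac{|x + 2|}{2} + \frac{|x + 1|}{2}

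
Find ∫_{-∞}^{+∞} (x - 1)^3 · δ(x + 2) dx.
-27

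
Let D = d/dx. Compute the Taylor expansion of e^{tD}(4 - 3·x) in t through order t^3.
- 3 t - 3 x + 4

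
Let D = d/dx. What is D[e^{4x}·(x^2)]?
2 x \left(2 x + 1\right) e^{4 x}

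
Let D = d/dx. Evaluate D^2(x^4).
12 x^{2}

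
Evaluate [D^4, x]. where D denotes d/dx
4D^{3}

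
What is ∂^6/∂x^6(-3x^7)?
- 15120 x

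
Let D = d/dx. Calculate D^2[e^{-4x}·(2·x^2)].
4 \left(8 x^{2} - 8 x + 1\right) e^{- 4 x}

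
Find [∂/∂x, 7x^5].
35 x^{4}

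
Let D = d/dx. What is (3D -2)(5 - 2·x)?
4 x - 16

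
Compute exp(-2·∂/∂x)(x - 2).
x - 4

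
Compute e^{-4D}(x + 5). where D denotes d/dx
x + 1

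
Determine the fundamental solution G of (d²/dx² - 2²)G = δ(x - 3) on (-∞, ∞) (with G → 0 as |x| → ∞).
-\frac{e^{-2|x - 3|}}{4}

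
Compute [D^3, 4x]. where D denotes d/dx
12D^{2}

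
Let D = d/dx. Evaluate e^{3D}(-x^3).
- x^{3} - 9 x^{2} - 27 x - 27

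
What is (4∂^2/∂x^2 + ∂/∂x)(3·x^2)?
6 x + 24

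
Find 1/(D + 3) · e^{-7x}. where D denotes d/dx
- \frac{e^{- 7 x}}{4}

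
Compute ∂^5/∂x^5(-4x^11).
- 221760 x^{6}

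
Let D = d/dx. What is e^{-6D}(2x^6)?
2 x^{6} - 72 x^{5} + 1080 x^{4} - 8640 x^{3} + 38880 x^{2} - 93312 x + 93312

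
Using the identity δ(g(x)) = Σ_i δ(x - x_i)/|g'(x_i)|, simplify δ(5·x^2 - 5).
\frac{\delta(x - 1) + \delta(x + 1)}{10}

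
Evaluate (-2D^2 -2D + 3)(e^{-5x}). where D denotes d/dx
- 37 e^{- 5 x}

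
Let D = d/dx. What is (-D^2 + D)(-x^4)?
4 x^{2} \left(3 - x\right)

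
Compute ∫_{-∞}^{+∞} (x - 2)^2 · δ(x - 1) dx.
1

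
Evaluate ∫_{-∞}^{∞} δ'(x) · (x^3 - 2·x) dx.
2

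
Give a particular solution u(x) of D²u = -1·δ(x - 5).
-\frac{|x - 5|}{2}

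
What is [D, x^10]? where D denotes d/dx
10 x^{9}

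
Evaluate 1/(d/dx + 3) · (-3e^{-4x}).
3 e^{- 4 x}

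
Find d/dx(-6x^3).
- 18 x^{2}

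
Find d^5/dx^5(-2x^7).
- 5040 x^{2}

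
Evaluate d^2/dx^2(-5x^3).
- 30 x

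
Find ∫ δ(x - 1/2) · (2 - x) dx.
\frac{3}{2}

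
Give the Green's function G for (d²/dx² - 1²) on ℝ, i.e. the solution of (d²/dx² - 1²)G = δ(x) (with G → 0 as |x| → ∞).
-\frac{e^{-|x|}}{2}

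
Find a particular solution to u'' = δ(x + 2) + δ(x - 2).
\frac{|x + 2|}{2} + \frac{|x - 2|}{2}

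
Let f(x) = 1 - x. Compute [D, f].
-1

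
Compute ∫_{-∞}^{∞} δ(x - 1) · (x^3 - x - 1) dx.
-1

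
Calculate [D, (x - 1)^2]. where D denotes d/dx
2 x - 2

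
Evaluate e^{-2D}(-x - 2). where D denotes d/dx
- x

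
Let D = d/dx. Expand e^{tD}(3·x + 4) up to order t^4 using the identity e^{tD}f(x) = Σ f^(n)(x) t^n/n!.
3 t + 3 x + 4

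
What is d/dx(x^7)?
7 x^{6}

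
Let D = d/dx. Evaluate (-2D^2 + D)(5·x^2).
10 x - 20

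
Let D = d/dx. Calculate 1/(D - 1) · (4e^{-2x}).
- \frac{4 e^{- 2 x}}{3}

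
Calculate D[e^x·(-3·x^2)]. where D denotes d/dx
3 x \left(- x - 2\right) e^{x}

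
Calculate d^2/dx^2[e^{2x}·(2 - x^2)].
\left(- 4 x^{2} - 8 x + 6\right) e^{2 x}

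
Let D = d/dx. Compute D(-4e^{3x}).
- 12 e^{3 x}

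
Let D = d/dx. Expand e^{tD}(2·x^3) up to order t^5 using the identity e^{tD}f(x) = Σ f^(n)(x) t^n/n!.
2 t^{3} + 6 t^{2} x + 6 t x^{2} + 2 x^{3}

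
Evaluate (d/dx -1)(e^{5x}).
4 e^{5 x}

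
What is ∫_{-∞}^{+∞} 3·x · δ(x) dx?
0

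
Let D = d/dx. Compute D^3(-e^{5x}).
- 125 e^{5 x}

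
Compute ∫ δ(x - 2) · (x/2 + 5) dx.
6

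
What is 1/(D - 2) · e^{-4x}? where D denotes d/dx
- \frac{e^{- 4 x}}{6}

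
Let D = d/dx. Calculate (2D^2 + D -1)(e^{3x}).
20 e^{3 x}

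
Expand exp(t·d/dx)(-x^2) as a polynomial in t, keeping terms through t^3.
- t^{2} - 2 t x - x^{2}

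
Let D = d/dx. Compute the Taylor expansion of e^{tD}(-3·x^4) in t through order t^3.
3 x \left(- 4 t^{3} - 6 t^{2} x - 4 t x^{2} - x^{3}\right)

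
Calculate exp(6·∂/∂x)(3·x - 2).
3 x + 16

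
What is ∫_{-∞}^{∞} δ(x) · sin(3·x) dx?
0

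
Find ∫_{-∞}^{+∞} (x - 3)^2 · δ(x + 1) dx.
16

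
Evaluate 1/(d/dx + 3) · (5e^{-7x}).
- \frac{5 e^{- 7 x}}{4}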